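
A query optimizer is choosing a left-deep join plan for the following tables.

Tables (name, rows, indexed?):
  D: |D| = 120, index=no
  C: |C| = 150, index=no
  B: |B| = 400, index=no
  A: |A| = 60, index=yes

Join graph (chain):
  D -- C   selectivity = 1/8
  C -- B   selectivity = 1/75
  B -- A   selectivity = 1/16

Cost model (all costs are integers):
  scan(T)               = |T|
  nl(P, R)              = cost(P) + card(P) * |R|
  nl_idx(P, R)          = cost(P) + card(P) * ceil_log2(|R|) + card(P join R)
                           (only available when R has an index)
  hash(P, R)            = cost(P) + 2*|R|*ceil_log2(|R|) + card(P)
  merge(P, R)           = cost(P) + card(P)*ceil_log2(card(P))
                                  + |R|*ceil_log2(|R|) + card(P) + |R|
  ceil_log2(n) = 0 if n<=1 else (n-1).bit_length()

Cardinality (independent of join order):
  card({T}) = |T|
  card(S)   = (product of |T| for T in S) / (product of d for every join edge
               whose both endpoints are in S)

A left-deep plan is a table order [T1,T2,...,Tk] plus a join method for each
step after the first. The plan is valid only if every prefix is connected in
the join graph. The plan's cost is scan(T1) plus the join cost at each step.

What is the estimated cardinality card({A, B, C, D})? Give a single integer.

Tables in S: A(60), B(400), C(150), D(120)
Edges inside S: D-C(d=8), C-B(d=75), B-A(d=16)
numerator = 60 * 400 * 150 * 120 = 432000000
denominator = 8 * 75 * 16 = 9600
card(S) = 432000000 / 9600 = 45000

45000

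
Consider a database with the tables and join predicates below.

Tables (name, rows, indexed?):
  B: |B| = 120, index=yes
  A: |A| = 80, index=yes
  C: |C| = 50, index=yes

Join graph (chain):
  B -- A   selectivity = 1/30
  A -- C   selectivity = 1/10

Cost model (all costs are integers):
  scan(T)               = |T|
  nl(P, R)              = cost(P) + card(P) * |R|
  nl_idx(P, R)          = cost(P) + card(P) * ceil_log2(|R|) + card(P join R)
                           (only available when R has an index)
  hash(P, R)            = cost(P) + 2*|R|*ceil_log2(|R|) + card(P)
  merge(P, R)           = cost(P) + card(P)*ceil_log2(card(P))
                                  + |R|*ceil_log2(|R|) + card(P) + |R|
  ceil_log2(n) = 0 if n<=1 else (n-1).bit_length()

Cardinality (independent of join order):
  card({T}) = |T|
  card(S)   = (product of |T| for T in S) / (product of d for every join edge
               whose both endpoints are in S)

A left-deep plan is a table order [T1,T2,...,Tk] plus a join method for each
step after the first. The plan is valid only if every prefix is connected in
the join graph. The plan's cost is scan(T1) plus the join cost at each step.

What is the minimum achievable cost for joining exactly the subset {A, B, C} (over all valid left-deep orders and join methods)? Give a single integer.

Selinger DP over subsets of {A,B,C}:
  {B}: scan cost=120, card=120
  {A}: scan cost=80, card=80
  {C}: scan cost=50, card=50
  {AB}: card=320; try (B,nl_idx)→960, (A,nl_idx)→1280, (A,hash)→1360, (B,merge)→1680, (A,merge)→1720, (B,hash)→1840 …(+2); best=960 via (B,nl_idx)
  {AC}: card=400; try (C,hash)→760, (A,nl_idx)→800, (C,nl_idx)→960, (A,merge)→1040, (C,merge)→1070, (A,hash)→1220 …(+2); best=760 via (C,hash)
  {ABC}: card=1600; try (C,hash)→1880, (B,hash)→2840, (C,nl_idx)→4480, (C,merge)→4510, (B,nl_idx)→5160, (B,merge)→5720 …(+2); best=1880 via (C,hash)

1880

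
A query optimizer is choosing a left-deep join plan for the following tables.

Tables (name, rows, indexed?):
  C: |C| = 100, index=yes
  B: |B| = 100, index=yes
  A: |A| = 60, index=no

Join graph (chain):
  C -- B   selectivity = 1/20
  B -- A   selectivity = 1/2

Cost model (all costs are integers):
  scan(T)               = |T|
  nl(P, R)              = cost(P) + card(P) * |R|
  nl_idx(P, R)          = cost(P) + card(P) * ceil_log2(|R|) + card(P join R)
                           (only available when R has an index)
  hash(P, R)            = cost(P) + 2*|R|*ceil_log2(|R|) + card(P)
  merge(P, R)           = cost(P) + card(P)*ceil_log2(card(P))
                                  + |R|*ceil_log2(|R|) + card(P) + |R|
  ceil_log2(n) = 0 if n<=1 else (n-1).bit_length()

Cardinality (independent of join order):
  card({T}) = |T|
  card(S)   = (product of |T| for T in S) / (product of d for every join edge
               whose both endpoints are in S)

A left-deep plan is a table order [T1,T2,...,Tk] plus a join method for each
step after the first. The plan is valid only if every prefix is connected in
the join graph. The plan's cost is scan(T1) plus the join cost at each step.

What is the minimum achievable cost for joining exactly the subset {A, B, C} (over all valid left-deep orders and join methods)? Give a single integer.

Selinger DP over subsets of {A,B,C}:
  {C}: scan cost=100, card=100
  {B}: scan cost=100, card=100
  {A}: scan cost=60, card=60
  {BC}: card=500; try (C,nl_idx)→1300, (B,nl_idx)→1300, (C,hash)→1600, (B,hash)→1600, (C,merge)→1700, (B,merge)→1700 …(+2); best=1300 via (C,nl_idx)
  {AB}: card=3000; try (A,hash)→920, (B,merge)→1280, (A,merge)→1320, (B,hash)→1520, (B,nl_idx)→3480, (B,nl)→6060 …(+1); best=920 via (A,hash)
  {ABC}: card=15000; try (A,hash)→2520, (C,hash)→5320, (A,merge)→6720, (A,nl)→31300, (C,nl_idx)→36920, (C,merge)→40720 …(+1); best=2520 via (A,hash)

2520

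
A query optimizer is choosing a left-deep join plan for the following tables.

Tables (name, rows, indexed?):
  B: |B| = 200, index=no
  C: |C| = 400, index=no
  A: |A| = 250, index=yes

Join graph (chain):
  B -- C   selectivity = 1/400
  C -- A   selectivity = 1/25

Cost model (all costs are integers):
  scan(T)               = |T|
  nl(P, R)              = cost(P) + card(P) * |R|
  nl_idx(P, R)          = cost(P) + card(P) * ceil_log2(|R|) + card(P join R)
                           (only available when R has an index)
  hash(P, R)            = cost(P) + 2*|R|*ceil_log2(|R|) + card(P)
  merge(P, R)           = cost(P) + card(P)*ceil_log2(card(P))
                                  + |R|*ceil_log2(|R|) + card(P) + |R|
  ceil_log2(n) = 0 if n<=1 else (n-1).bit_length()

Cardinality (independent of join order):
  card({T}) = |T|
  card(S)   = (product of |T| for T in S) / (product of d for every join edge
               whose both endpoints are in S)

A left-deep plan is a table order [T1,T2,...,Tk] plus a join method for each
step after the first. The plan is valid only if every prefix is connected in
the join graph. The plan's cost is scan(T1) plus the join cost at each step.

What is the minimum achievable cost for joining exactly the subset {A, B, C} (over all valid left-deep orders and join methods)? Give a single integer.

7600

Selinger DP over subsets of {A,B,C}:
  {B}: scan cost=200, card=200
  {C}: scan cost=400, card=400
  {A}: scan cost=250, card=250
  {BC}: card=200; try (B,hash)→4000, (C,merge)→6000, (B,merge)→6200, (C,hash)→7600, (C,nl)→80200, (B,nl)→80400; best=4000 via (B,hash)
  {AC}: card=4000; try (A,hash)→4800, (C,merge)→6500, (A,merge)→6650, (A,nl_idx)→7600, (C,hash)→7700, (C,nl)→100250 …(+1); best=4800 via (A,hash)
  {ABC}: card=2000; try (A,nl_idx)→7600, (A,merge)→8050, (A,hash)→8200, (B,hash)→12000, (A,nl)→54000, (B,merge)→58600 …(+1); best=7600 via (A,nl_idx)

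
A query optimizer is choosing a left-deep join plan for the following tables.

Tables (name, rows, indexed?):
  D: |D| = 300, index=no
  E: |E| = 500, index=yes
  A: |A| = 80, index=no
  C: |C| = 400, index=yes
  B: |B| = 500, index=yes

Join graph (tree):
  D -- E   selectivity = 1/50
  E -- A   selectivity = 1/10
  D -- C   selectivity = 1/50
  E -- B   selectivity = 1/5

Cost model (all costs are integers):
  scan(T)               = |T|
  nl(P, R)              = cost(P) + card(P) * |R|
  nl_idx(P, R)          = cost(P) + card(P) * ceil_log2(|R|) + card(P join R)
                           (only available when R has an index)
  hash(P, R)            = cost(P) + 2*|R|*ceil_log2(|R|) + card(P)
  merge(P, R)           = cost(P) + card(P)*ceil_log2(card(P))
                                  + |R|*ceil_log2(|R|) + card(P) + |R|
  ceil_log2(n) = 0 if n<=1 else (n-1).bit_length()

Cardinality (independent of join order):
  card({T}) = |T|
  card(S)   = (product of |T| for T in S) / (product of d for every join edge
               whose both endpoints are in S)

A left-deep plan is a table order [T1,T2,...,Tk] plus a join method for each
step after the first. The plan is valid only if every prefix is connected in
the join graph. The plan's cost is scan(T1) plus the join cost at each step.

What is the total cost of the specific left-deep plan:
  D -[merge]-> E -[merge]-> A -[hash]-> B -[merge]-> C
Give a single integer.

55284940

step 1: scan D: cost=300, card=300
step 2: join E via merge
    card(P join E) = 300*500/(50) = 3000
    cost = 300 + 300*9 + 500*9 + 300 + 500 = 8300
step 3: join A via merge
    card(P join A) = 3000*80/(10) = 24000
    cost = 8300 + 3000*12 + 80*7 + 3000 + 80 = 47940
step 4: join B via hash
    card(P join B) = 24000*500/(5) = 2400000
    cost = 47940 + 2*500*9 + 24000 = 80940
step 5: join C via merge
    card(P join C) = 2400000*400/(50) = 19200000
    cost = 80940 + 2400000*22 + 400*9 + 2400000 + 400 = 55284940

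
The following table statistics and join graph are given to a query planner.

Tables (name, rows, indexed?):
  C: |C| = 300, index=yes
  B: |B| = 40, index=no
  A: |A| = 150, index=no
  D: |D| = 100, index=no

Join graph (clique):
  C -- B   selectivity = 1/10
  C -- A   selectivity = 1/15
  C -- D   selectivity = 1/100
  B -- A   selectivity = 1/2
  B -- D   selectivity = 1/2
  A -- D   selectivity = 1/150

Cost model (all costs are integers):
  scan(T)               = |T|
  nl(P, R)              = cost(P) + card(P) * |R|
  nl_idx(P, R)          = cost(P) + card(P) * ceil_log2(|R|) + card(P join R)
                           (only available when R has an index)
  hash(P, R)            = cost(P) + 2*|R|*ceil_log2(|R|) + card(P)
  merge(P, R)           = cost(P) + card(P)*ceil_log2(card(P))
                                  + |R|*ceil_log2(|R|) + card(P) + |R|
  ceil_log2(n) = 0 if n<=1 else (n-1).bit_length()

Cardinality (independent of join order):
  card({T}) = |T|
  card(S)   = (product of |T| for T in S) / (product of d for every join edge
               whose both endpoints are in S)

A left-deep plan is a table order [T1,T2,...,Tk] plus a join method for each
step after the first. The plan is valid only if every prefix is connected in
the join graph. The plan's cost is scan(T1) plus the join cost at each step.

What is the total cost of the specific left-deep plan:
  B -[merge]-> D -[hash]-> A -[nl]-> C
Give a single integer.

step 1: scan B: cost=40, card=40
step 2: join D via merge
    card(P join D) = 40*100/(2) = 2000
    cost = 40 + 40*6 + 100*7 + 40 + 100 = 1120
step 3: join A via hash
    card(P join A) = 2000*150/(2*150) = 1000
    cost = 1120 + 2*150*8 + 2000 = 5520
step 4: join C via nl
    card(P join C) = 1000*300/(10*15*100) = 20
    cost = 5520 + 1000*300 = 305520

305520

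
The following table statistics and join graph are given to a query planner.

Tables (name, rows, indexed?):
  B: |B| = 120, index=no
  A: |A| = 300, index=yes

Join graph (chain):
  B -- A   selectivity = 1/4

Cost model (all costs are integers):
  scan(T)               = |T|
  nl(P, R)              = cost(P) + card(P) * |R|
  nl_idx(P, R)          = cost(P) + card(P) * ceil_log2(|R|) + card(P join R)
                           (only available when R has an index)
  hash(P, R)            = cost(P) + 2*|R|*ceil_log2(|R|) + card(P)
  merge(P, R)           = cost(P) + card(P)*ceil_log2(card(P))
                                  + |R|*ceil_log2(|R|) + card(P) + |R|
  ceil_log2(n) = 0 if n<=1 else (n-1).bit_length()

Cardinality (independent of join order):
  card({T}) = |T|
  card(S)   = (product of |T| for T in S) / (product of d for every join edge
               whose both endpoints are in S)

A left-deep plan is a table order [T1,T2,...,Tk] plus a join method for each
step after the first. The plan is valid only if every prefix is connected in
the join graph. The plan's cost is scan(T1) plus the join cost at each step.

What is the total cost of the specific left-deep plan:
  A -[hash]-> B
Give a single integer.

step 1: scan A: cost=300, card=300
step 2: join B via hash
    card(P join B) = 300*120/(4) = 9000
    cost = 300 + 2*120*7 + 300 = 2280

2280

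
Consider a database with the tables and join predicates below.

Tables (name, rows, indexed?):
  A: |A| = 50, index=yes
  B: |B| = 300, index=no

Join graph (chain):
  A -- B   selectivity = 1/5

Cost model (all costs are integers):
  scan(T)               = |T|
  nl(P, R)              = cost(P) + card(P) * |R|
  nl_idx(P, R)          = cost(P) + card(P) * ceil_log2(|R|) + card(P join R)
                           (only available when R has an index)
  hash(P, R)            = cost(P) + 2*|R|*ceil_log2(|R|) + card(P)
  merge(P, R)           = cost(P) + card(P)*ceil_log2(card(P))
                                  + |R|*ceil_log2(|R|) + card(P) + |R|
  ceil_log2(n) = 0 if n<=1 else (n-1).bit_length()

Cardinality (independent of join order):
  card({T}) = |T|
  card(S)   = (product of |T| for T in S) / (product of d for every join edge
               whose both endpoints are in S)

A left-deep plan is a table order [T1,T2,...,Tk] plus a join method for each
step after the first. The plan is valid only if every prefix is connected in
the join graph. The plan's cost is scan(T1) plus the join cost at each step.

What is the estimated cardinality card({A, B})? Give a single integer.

3000

Tables in S: A(50), B(300)
Edges inside S: A-B(d=5)
numerator = 50 * 300 = 15000
denominator = 5 = 5
card(S) = 15000 / 5 = 3000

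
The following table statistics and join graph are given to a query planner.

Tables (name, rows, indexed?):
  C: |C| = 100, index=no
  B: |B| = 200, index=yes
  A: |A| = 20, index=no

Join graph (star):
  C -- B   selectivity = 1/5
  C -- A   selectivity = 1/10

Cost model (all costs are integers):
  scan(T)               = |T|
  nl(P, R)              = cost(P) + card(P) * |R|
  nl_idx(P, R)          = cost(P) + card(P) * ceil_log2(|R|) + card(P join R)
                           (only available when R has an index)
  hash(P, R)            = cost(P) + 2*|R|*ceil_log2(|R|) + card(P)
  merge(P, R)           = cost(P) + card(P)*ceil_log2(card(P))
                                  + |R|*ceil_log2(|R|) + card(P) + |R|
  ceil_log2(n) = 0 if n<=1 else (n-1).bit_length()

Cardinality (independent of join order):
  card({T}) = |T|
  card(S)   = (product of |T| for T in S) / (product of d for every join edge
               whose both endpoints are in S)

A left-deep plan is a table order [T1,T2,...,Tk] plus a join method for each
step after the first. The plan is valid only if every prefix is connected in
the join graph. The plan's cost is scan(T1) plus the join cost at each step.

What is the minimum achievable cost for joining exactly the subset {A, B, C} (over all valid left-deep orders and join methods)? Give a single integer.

Selinger DP over subsets of {A,B,C}:
  {C}: scan cost=100, card=100
  {B}: scan cost=200, card=200
  {A}: scan cost=20, card=20
  {BC}: card=4000; try (C,hash)→1800, (B,merge)→2700, (C,merge)→2800, (B,hash)→3400, (B,nl_idx)→4900, (B,nl)→20100 …(+1); best=1800 via (C,hash)
  {AC}: card=200; try (A,hash)→400, (C,merge)→940, (A,merge)→1020, (C,hash)→1440, (C,nl)→2020, (A,nl)→2100; best=400 via (A,hash)
  {ABC}: card=8000; try (B,hash)→3800, (B,merge)→4000, (A,hash)→6000, (B,nl_idx)→10000, (B,nl)→40400, (A,merge)→53920 …(+1); best=3800 via (B,hash)

3800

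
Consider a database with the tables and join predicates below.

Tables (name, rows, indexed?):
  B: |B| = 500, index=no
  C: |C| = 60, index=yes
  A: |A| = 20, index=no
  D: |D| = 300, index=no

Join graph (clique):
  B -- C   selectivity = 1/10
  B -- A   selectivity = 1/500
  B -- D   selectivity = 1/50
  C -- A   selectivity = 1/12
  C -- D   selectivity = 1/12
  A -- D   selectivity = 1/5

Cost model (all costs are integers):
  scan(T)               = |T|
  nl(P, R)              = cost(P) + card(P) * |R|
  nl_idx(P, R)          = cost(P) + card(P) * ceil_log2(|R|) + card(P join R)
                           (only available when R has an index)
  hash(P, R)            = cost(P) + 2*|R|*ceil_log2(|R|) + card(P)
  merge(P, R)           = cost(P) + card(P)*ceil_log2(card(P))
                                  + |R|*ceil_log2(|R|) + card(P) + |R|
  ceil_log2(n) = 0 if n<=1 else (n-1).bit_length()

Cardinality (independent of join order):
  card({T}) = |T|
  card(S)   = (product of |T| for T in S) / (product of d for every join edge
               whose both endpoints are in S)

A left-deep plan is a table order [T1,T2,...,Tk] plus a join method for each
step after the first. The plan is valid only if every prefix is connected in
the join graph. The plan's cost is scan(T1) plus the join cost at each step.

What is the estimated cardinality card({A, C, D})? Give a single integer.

500

Tables in S: A(20), C(60), D(300)
Edges inside S: C-A(d=12), C-D(d=12), A-D(d=5)
numerator = 20 * 60 * 300 = 360000
denominator = 12 * 12 * 5 = 720
card(S) = 360000 / 720 = 500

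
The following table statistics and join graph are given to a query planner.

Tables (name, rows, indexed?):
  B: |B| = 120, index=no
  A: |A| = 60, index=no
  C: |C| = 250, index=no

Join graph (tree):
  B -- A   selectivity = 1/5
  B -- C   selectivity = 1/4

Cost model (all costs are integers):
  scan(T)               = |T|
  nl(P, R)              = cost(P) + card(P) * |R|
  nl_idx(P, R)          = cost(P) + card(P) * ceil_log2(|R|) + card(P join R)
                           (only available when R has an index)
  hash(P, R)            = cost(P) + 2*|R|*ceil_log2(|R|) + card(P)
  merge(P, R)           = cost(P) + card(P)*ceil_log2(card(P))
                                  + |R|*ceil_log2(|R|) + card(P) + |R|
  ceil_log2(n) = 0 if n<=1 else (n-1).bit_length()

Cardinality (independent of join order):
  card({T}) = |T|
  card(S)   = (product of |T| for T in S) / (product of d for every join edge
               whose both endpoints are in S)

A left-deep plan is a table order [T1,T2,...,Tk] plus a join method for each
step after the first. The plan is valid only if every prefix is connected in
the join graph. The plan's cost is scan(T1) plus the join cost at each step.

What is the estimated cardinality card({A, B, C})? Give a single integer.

90000

Tables in S: A(60), B(120), C(250)
Edges inside S: B-A(d=5), B-C(d=4)
numerator = 60 * 120 * 250 = 1800000
denominator = 5 * 4 = 20
card(S) = 1800000 / 20 = 90000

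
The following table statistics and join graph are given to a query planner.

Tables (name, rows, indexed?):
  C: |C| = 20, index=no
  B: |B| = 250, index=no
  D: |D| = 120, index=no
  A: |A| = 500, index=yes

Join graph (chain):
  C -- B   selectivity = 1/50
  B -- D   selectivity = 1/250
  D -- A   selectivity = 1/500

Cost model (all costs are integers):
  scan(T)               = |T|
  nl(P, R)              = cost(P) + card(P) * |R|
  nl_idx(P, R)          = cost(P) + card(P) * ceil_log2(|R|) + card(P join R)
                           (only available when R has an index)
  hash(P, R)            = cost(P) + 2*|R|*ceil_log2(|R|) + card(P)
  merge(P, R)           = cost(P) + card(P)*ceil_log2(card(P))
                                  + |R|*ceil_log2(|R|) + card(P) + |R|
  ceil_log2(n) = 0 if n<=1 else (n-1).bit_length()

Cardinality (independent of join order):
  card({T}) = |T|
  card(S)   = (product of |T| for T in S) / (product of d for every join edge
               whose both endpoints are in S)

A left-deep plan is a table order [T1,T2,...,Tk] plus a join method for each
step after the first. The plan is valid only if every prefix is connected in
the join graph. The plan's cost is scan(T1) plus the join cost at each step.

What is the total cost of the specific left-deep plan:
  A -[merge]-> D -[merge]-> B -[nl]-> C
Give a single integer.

step 1: scan A: cost=500, card=500
step 2: join D via merge
    card(P join D) = 500*120/(500) = 120
    cost = 500 + 500*9 + 120*7 + 500 + 120 = 6460
step 3: join B via merge
    card(P join B) = 120*250/(250) = 120
    cost = 6460 + 120*7 + 250*8 + 120 + 250 = 9670
step 4: join C via nl
    card(P join C) = 120*20/(50) = 48
    cost = 9670 + 120*20 = 12070

12070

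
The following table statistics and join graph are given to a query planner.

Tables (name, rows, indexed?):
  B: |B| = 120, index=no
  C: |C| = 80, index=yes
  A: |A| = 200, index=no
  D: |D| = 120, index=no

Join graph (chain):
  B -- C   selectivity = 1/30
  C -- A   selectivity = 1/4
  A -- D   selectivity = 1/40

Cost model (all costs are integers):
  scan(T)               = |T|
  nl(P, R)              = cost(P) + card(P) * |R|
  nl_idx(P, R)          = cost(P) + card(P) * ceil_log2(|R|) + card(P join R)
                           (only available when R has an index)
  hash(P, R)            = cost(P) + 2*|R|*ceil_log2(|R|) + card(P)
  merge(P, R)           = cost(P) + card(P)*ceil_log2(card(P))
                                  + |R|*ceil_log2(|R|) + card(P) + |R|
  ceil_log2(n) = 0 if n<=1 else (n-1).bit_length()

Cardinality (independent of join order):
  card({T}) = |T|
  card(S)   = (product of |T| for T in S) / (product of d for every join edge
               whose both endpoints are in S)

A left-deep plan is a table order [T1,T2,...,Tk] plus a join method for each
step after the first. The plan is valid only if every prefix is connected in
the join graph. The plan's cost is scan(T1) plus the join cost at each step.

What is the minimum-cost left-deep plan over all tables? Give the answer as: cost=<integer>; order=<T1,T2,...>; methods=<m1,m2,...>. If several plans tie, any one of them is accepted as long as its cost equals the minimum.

cost=17480; order=A,D,C,B; methods=hash,hash,hash

Selinger DP (subsets sized 1..n):
  {B}: scan cost=120, card=120
  {C}: scan cost=80, card=80
  {A}: scan cost=200, card=200
  {D}: scan cost=120, card=120
  {BC}: card=320; try (C,nl_idx)→1280, (C,hash)→1360, (B,merge)→1680, (C,merge)→1720, (B,hash)→1840, (B,nl)→9680 …(+1); best=1280 via (C,nl_idx)
  {AC}: card=4000; try (C,hash)→1520, (A,merge)→2520, (C,merge)→2640, (A,hash)→3360, (C,nl_idx)→5600, (A,nl)→16080 …(+1); best=1520 via (C,hash)
  {AD}: card=600; try (D,hash)→2080, (A,merge)→2880, (D,merge)→2960, (A,hash)→3440, (A,nl)→24120, (D,nl)→24200; best=2080 via (D,hash)
  {ABC}: card=16000; try (A,hash)→4800, (A,merge)→6280, (B,hash)→7200, (B,merge)→54480, (A,nl)→65280, (B,nl)→481520; best=4800 via (A,hash)
  {ACD}: card=12000; try (C,hash)→3800, (D,hash)→7200, (C,merge)→9320, (C,nl_idx)→18280, (C,nl)→50080, (D,merge)→54480 …(+1); best=3800 via (C,hash)
  {ABCD}: card=48000; try (B,hash)→17480, (D,hash)→22480, (B,merge)→184760, (D,merge)→245760, (B,nl)→1443800, (D,nl)→1924800; best=17480 via (B,hash)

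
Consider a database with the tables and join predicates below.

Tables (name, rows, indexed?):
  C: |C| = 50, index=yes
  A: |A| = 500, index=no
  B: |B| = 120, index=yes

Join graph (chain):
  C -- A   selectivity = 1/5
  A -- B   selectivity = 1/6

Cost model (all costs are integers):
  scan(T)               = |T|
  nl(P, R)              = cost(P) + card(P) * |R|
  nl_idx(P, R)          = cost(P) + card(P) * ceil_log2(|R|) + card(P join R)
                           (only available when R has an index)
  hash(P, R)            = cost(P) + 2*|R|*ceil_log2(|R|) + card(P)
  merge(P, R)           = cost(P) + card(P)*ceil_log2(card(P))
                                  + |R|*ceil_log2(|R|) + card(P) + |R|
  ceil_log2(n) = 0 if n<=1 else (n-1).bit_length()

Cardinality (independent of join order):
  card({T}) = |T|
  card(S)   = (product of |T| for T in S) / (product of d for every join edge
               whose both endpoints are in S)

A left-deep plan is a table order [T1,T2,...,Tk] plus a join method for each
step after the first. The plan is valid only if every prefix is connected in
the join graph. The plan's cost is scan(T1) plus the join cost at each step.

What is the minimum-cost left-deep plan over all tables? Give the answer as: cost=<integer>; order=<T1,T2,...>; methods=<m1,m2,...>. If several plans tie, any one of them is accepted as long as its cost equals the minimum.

Selinger DP (subsets sized 1..n):
  {C}: scan cost=50, card=50
  {A}: scan cost=500, card=500
  {B}: scan cost=120, card=120
  {AC}: card=5000; try (C,hash)→1600, (A,merge)→5400, (C,merge)→5850, (C,nl_idx)→8500, (A,hash)→9100, (A,nl)→25050 …(+1); best=1600 via (C,hash)
  {AB}: card=10000; try (B,hash)→2680, (A,merge)→6080, (B,merge)→6460, (A,hash)→9240, (B,nl_idx)→14000, (A,nl)→60120 …(+1); best=2680 via (B,hash)
  {ABC}: card=100000; try (B,hash)→8280, (C,hash)→13280, (B,merge)→72560, (B,nl_idx)→136600, (C,merge)→153030, (C,nl_idx)→162680 …(+2); best=8280 via (B,hash)

cost=8280; order=A,C,B; methods=hash,hash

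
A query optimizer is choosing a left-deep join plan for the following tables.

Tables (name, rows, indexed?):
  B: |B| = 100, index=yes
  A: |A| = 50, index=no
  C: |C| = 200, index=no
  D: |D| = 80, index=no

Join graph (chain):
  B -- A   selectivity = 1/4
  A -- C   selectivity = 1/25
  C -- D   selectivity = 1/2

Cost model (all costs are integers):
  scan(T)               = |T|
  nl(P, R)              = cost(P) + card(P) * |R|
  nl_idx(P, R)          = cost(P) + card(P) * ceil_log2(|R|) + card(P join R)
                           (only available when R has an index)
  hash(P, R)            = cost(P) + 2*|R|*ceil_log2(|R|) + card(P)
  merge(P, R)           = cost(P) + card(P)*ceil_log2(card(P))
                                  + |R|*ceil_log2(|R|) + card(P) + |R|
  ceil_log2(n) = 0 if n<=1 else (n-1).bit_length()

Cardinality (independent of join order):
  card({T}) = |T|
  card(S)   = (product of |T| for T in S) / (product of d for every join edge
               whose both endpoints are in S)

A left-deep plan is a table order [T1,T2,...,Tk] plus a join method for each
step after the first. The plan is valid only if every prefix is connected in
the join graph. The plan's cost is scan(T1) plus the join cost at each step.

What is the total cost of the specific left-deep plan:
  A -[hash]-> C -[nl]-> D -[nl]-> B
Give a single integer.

step 1: scan A: cost=50, card=50
step 2: join C via hash
    card(P join C) = 50*200/(25) = 400
    cost = 50 + 2*200*8 + 50 = 3300
step 3: join D via nl
    card(P join D) = 400*80/(2) = 16000
    cost = 3300 + 400*80 = 35300
step 4: join B via nl
    card(P join B) = 16000*100/(4) = 400000
    cost = 35300 + 16000*100 = 1635300

1635300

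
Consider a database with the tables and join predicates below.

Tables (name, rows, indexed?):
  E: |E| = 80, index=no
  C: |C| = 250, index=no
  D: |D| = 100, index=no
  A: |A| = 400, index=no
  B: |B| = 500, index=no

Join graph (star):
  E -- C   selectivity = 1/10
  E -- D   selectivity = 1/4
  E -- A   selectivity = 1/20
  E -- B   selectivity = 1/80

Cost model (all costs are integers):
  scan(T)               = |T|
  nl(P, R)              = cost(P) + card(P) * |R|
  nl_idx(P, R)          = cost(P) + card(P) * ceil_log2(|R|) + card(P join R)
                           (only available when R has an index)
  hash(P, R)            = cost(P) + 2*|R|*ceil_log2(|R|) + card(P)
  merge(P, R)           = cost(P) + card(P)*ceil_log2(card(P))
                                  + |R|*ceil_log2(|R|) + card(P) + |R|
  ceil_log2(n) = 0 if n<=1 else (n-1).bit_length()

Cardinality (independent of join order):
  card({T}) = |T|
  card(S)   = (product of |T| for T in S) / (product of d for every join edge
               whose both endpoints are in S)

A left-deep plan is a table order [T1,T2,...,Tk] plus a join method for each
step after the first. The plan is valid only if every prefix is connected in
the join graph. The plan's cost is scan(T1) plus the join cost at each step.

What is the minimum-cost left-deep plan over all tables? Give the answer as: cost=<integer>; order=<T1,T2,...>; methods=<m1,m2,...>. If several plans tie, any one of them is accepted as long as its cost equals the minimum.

Selinger DP (subsets sized 1..n):
  {E}: scan cost=80, card=80
  {C}: scan cost=250, card=250
  {D}: scan cost=100, card=100
  {A}: scan cost=400, card=400
  {B}: scan cost=500, card=500
  {CE}: card=2000; try (E,hash)→1620, (C,merge)→2970, (E,merge)→3140, (C,hash)→4160, (C,nl)→20080, (E,nl)→20250; best=1620 via (E,hash)
  {DE}: card=2000; try (E,hash)→1320, (D,merge)→1520, (E,merge)→1540, (D,hash)→1560, (D,nl)→8080, (E,nl)→8100; best=1320 via (E,hash)
  {AE}: card=1600; try (E,hash)→1920, (A,merge)→4720, (E,merge)→5040, (A,hash)→7360, (A,nl)→32080, (E,nl)→32400; best=1920 via (E,hash)
  {BE}: card=500; try (E,hash)→2120, (B,merge)→5720, (E,merge)→6140, (B,hash)→9160, (B,nl)→40080, (E,nl)→40500; best=2120 via (E,hash)
  {CDE}: card=50000; try (D,hash)→5020, (C,hash)→7320, (D,merge)→26420, (C,merge)→27570, (D,nl)→201620, (C,nl)→501320; best=5020 via (D,hash)
  {ACE}: card=40000; try (C,hash)→7520, (A,hash)→10820, (C,merge)→23370, (A,merge)→29620, (C,nl)→401920, (A,nl)→801620; best=7520 via (C,hash)
  {BCE}: card=12500; try (C,hash)→6620, (C,merge)→9370, (B,hash)→12620, (B,merge)→30620, (C,nl)→127120, (B,nl)→1001620; best=6620 via (C,hash)
  {ADE}: card=40000; try (D,hash)→4920, (A,hash)→10520, (D,merge)→21920, (A,merge)→29320, (D,nl)→161920, (A,nl)→801320; best=4920 via (D,hash)
  {BDE}: card=12500; try (D,hash)→4020, (D,merge)→7920, (B,hash)→12320, (B,merge)→30320, (D,nl)→52120, (B,nl)→1001320; best=4020 via (D,hash)
  {ABE}: card=10000; try (A,hash)→9820, (A,merge)→11120, (B,hash)→12520, (B,merge)→26120, (A,nl)→202120, (B,nl)→801920; best=9820 via (A,hash)
  {ACDE}: card=1000000; try (D,hash)→48920, (C,hash)→48920, (A,hash)→62220, (C,merge)→687170, (D,merge)→688320, (A,merge)→859020 …(+3); best=48920 via (D,hash)
  {BCDE}: card=312500; try (D,hash)→20520, (C,hash)→20520, (B,hash)→64020, (C,merge)→193770, (D,merge)→194920, (B,merge)→860020 …(+3); best=20520 via (D,hash)
  {ABCE}: card=250000; try (C,hash)→23820, (A,hash)→26320, (B,hash)→56520, (C,merge)→162070, (A,merge)→198120, (B,merge)→692520 …(+3); best=23820 via (C,hash)
  {ABDE}: card=250000; try (D,hash)→21220, (A,hash)→23720, (B,hash)→53920, (D,merge)→160620, (A,merge)→195520, (B,merge)→689920 …(+3); best=21220 via (D,hash)
  {ABCDE}: card=6250000; try (D,hash)→275220, (C,hash)→275220, (A,hash)→340220, (B,hash)→1057920, (C,merge)→4773470, (D,merge)→4774620 …(+6); best=275220 via (D,hash)

cost=275220; order=B,E,A,C,D; methods=hash,hash,hash,hash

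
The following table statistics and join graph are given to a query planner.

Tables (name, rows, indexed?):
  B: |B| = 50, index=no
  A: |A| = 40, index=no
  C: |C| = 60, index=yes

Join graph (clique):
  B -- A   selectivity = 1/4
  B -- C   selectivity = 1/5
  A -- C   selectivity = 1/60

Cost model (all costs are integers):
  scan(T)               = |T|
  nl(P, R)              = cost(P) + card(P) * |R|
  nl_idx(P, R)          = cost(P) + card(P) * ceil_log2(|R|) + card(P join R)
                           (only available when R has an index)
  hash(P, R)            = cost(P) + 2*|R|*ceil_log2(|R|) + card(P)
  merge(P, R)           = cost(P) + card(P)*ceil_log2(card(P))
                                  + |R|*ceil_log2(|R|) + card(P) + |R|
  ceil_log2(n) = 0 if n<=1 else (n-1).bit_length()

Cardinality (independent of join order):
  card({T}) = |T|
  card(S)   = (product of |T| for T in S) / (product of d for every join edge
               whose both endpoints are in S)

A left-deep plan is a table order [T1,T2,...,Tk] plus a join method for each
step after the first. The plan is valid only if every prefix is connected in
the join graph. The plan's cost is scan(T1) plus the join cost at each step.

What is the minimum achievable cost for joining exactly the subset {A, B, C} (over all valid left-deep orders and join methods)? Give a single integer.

Selinger DP over subsets of {A,B,C}:
  {B}: scan cost=50, card=50
  {A}: scan cost=40, card=40
  {C}: scan cost=60, card=60
  {AB}: card=500; try (A,hash)→580, (B,merge)→670, (B,hash)→680, (A,merge)→680, (B,nl)→2040, (A,nl)→2050; best=580 via (A,hash)
  {BC}: card=600; try (B,hash)→720, (C,hash)→820, (C,merge)→820, (B,merge)→830, (C,nl_idx)→950, (C,nl)→3050 …(+1); best=720 via (B,hash)
  {AC}: card=40; try (C,nl_idx)→320, (A,hash)→600, (C,merge)→740, (A,merge)→760, (C,hash)→800, (C,nl)→2440 …(+1); best=320 via (C,nl_idx)
  {ABC}: card=100; try (B,merge)→950, (B,hash)→960, (C,hash)→1800, (A,hash)→1800, (B,nl)→2320, (C,nl_idx)→3680 …(+4); best=950 via (B,merge)

950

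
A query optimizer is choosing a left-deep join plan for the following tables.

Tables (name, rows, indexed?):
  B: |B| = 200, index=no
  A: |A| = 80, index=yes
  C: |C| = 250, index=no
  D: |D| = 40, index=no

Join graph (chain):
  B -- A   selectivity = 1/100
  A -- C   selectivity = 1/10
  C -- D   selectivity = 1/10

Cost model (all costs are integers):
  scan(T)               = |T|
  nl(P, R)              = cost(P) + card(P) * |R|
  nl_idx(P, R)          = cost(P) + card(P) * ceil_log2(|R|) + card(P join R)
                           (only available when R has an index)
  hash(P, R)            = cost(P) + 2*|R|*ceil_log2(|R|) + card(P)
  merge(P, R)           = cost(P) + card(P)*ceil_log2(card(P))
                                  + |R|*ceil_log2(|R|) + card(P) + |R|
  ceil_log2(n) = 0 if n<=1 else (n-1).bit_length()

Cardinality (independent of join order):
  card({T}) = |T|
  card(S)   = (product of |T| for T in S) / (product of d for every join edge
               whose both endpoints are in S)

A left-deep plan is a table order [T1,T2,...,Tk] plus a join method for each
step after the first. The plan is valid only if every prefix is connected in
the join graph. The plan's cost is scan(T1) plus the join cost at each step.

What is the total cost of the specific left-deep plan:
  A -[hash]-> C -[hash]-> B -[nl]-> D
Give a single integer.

169360

step 1: scan A: cost=80, card=80
step 2: join C via hash
    card(P join C) = 80*250/(10) = 2000
    cost = 80 + 2*250*8 + 80 = 4160
step 3: join B via hash
    card(P join B) = 2000*200/(100) = 4000
    cost = 4160 + 2*200*8 + 2000 = 9360
step 4: join D via nl
    card(P join D) = 4000*40/(10) = 16000
    cost = 9360 + 4000*40 = 169360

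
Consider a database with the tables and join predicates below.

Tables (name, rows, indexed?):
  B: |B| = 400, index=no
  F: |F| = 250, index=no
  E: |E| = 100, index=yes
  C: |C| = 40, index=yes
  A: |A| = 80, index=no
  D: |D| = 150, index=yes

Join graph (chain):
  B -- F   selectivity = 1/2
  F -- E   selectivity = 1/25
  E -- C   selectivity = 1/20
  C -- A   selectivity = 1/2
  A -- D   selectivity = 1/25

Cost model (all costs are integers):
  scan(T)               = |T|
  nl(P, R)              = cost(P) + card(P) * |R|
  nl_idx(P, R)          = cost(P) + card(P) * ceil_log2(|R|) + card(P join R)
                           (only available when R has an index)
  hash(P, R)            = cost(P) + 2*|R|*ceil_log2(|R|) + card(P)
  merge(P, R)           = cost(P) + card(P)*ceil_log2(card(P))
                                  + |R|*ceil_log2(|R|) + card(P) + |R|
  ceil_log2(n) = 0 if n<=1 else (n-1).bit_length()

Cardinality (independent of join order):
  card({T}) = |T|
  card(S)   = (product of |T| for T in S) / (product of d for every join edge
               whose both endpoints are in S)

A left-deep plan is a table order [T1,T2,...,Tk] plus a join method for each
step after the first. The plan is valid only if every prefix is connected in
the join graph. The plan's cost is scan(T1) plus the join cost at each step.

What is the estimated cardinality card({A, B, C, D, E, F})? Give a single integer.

96000000

Tables in S: A(80), B(400), C(40), D(150), E(100), F(250)
Edges inside S: B-F(d=2), F-E(d=25), E-C(d=20), C-A(d=2), A-D(d=25)
numerator = 80 * 400 * 40 * 150 * 100 * 250 = 4800000000000
denominator = 2 * 25 * 20 * 2 * 25 = 50000
card(S) = 4800000000000 / 50000 = 96000000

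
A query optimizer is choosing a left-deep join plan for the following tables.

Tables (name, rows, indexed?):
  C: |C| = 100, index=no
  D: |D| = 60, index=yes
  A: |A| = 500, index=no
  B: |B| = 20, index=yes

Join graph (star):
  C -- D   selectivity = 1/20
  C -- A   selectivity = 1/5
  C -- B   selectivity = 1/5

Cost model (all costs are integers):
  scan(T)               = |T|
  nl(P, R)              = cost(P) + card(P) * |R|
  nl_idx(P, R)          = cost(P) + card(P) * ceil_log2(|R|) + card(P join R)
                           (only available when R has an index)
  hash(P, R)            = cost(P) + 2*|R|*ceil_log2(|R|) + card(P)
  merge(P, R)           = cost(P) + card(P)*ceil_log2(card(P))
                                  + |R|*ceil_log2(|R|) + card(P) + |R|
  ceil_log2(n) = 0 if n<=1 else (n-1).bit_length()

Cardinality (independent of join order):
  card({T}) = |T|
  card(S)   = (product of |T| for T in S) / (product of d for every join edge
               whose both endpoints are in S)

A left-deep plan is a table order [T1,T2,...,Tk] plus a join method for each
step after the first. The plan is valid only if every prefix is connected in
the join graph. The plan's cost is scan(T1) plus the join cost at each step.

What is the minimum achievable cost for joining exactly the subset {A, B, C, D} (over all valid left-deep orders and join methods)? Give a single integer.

11620

Selinger DP over subsets of {A,B,C,D}:
  {C}: scan cost=100, card=100
  {D}: scan cost=60, card=60
  {A}: scan cost=500, card=500
  {B}: scan cost=20, card=20
  {CD}: card=300; try (D,hash)→920, (D,nl_idx)→1000, (C,merge)→1280, (D,merge)→1320, (C,hash)→1520, (C,nl)→6060 …(+1); best=920 via (D,hash)
  {AC}: card=10000; try (C,hash)→2400, (A,merge)→5900, (C,merge)→6300, (A,hash)→9200, (A,nl)→50100, (C,nl)→50500; best=2400 via (C,hash)
  {BC}: card=400; try (B,hash)→400, (C,merge)→940, (B,nl_idx)→1000, (B,merge)→1020, (C,hash)→1440, (C,nl)→2020 …(+1); best=400 via (B,hash)
  {ACD}: card=30000; try (A,merge)→8920, (A,hash)→10220, (D,hash)→13120, (D,nl_idx)→92400, (A,nl)→150920, (D,merge)→152820 …(+1); best=8920 via (A,merge)
  {BCD}: card=1200; try (B,hash)→1420, (D,hash)→1520, (B,nl_idx)→3620, (D,nl_idx)→4000, (B,merge)→4040, (D,merge)→4820 …(+2); best=1420 via (B,hash)
  {ABC}: card=40000; try (A,merge)→9400, (A,hash)→9800, (B,hash)→12600, (B,nl_idx)→92400, (B,merge)→152520, (A,nl)→200400 …(+1); best=9400 via (A,merge)
  {ABCD}: card=120000; try (A,hash)→11620, (A,merge)→20820, (B,hash)→39120, (D,hash)→50120, (B,nl_idx)→278920, (D,nl_idx)→369400 …(+5); best=11620 via (A,hash)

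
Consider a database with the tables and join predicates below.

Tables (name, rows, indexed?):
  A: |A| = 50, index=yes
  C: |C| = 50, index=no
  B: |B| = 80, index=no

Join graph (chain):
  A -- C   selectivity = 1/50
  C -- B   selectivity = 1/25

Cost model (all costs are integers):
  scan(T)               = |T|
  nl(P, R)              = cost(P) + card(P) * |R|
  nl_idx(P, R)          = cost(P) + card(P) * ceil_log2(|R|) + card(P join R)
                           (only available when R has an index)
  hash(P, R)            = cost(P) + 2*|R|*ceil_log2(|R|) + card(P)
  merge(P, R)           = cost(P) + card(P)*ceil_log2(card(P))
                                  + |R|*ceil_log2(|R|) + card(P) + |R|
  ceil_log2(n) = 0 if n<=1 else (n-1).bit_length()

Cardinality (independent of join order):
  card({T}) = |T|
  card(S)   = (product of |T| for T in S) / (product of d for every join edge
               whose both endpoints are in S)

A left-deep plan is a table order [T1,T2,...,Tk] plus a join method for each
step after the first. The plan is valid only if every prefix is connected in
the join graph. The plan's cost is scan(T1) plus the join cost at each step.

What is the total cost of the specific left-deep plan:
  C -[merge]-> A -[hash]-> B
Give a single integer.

1920

step 1: scan C: cost=50, card=50
step 2: join A via merge
    card(P join A) = 50*50/(50) = 50
    cost = 50 + 50*6 + 50*6 + 50 + 50 = 750
step 3: join B via hash
    card(P join B) = 50*80/(25) = 160
    cost = 750 + 2*80*7 + 50 = 1920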